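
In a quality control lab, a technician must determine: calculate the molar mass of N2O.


M(N2O) = 2×14.01 + 1×16.0
= 28.02 + 16.0
= 44.02 g/mol

44.02 g/mol


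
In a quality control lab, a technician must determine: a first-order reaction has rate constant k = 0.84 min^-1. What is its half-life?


t½ = ln2/k = 0.693147/(0.84 min^-1)
= 0.8252 min

0.8252 min


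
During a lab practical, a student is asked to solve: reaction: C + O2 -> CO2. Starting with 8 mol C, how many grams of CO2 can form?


Mole ratio CO2:C = 1:1
n(CO2) = 8 × 1/1 = 8.000 mol
mass = 8.000 × 44.01 = 352.08 g

352.08 g


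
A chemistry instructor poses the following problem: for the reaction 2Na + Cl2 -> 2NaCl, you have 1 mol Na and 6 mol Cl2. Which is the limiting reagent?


Mole ratio available / coefficient:
  Na: 1/2 = 0.500
  Cl2: 6/1 = 6.000
Smaller ratio is limiting.

Na


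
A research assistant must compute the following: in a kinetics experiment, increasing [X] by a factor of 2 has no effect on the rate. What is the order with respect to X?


rate ∝ [X]^n
rate ∝ [X]^0
Order in X: 0

0


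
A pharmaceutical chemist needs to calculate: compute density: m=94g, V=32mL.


ρ = mass/volume
= 94/32
= 2.938 g/mL

2.938 g/mL


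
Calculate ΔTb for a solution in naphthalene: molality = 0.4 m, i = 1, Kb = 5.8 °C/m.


ΔTb = Kb × m × i
= 5.8 × 0.4 × 1
= 2.32 °C

2.32 °C


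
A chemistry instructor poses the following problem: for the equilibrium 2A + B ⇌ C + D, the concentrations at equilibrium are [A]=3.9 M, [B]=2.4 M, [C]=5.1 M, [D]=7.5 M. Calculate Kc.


Kc = [C][D]/([A]^2[B])
= (5.1^1 × 7.5^1)/(3.9^2 × 2.4^1)
= 38.25/36.504
= 1.048

1.048


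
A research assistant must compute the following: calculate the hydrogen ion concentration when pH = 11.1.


[H+] = 10^(-pH) = 10^(-11.1)
= 7.94×10^-12 M

7.94×10^-12 M


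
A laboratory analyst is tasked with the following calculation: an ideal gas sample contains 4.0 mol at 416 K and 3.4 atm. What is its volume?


PV = nRT  (R = 0.08206 L·atm/(mol·K))
V = nRT/P = 4.0×0.08206×416/3.4
= 40.161 L

40.161 L


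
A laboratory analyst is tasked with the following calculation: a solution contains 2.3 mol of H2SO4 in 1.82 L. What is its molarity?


M = n/V = 2.3/1.82 = 1.264 mol/L

1.264 M


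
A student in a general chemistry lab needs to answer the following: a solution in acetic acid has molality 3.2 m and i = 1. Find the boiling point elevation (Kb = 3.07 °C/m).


ΔTb = Kb × m × i
= 3.07 × 3.2 × 1
= 9.824 °C

9.824 °C


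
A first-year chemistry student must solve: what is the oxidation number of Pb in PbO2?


x + 2(-2) = 0, so x = +4
Oxidation number: +4

+4


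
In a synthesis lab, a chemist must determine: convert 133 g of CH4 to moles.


M(CH4) = 16.04 g/mol
n = mass/M = 133/16.04 = 8.2918 mol

8.2918 mol


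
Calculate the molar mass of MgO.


M(MgO) = 1×24.31 + 1×16.0
= 24.31 + 16.0
= 40.31 g/mol

40.31 g/mol


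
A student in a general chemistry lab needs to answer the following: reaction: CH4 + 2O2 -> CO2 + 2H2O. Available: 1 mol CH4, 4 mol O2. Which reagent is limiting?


Mole ratio available / coefficient:
  CH4: 1/1 = 1.000
  O2: 4/2 = 2.000
Smaller ratio is limiting.

CH4


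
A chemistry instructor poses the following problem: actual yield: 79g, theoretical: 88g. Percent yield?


% yield = actual/theoretical × 100
= 79/88 × 100
= 89.77%

89.77%


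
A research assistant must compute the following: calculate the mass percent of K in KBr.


M(KBr) = 1×39.1 + 1×79.9 = 119.00 g/mol
Mass of K = 1 × 39.1 = 39.10 g/mol
% K = 39.10/119.00 × 100 = 32.86%

32.86%


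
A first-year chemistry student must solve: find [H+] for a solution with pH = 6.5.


[H+] = 10^(-pH) = 10^(-6.5)
= 3.16×10^-7 M

3.16×10^-7 M


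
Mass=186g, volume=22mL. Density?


ρ = mass/volume
= 186/22
= 8.455 g/mL

8.455 g/mL


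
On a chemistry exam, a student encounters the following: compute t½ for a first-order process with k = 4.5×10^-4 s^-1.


t½ = ln2/k = 0.693147/(4.5×10^-4 s^-1)
= 1540 s

1540 s


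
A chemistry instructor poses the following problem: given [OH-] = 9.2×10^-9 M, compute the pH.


pOH = -log10([OH-]) = -log10(9.2×10^-9)
= 9 - log10(9.2) = 8.04
pH = 14 - pOH = 14 - 8.04 = 5.96

5.96


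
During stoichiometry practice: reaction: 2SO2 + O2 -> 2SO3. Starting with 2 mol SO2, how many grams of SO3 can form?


Mole ratio SO3:SO2 = 2:2
n(SO3) = 2 × 2/2 = 2.000 mol
mass = 2.000 × 80.07 = 160.14 g

160.14 g


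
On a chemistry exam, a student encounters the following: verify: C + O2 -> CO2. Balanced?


Equation: C + O2 -> CO2
Check atoms: C: 1=1, O: 2=2
Balanced

Yes, balanced


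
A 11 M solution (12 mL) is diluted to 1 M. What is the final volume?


C1V1 = C2V2
11 × 12 = 1 × V2
V2 = 132/1 = 132.0 mL

132.0 mL


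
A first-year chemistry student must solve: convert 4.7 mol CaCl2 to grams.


M(CaCl2) = 110.98 g/mol
mass = n × M = 4.7 × 110.98 = 521.61 g

521.61 g


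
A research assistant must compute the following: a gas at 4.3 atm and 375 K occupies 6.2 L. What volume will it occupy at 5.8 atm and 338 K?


P1V1/T1 = P2V2/T2
V2 = P1V1T2/(T1P2)
= 4.3×6.2×338/(375×5.8)
= 4.143 L

4.143 L


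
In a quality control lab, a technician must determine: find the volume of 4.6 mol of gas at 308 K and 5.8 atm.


PV = nRT  (R = 0.08206 L·atm/(mol·K))
V = nRT/P = 4.6×0.08206×308/5.8
= 20.045 L

20.045 L


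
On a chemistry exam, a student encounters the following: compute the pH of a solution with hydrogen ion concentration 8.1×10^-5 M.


pH = -log10([H+]) = -log10(8.1×10^-5)
= 5 - log10(8.1)
= 5 - 0.91
= 4.09

4.09


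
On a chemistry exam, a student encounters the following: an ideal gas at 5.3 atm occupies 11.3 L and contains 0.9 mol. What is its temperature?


PV = nRT  (R = 0.08206 L·atm/(mol·K))
T = PV/(nR) = 5.3×11.3/(0.9×0.08206)
= 59.89/0.073854
= 810.92 K

810.92 K


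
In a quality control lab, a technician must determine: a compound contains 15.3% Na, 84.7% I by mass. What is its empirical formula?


Assume 100 g sample. Moles of each element:
  Na: 15.3/22.99 = 0.666 mol
  I: 84.7/126.9 = 0.667 mol
Divide by smallest (0.666):
  Na: 0.666/0.666 = 1.0
  I: 0.667/0.666 = 1.0
Empirical formula: NaI

NaI


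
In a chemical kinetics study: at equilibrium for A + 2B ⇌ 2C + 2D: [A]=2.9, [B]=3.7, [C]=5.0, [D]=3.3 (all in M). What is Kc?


Kc = [C]^2[D]^2/([A][B]^2)
= (5.0^2 × 3.3^2)/(2.9^1 × 3.7^2)
= 272.25/39.701
= 6.858

6.858


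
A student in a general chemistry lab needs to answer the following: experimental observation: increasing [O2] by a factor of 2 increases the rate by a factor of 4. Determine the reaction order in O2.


rate ∝ [O2]^n
2^n = 4 → n = 2
Order in O2: 2

2


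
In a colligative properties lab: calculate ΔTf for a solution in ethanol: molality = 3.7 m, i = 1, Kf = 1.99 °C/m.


ΔTf = Kf × m × i
= 1.99 × 3.7 × 1
= 7.363 °C

7.363 °C


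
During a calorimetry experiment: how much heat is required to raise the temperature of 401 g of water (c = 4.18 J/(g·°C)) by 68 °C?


q = mcΔT = 401 × 4.18 × 68
= 113980.24 J

113980.24 J


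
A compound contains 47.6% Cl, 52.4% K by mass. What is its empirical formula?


Assume 100 g sample. Moles of each element:
  Cl: 47.6/35.45 = 1.343 mol
  K: 52.4/39.1 = 1.34 mol
Divide by smallest (1.34):
  Cl: 1.343/1.34 = 1.0
  K: 1.34/1.34 = 1.0
Empirical formula: KCl

KCl


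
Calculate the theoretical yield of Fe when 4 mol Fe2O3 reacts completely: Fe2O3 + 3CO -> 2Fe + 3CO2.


Mole ratio Fe:Fe2O3 = 2:1
n(Fe) = 4 × 2/1 = 8.000 mol
mass = 8.000 × 55.85 = 446.8 g

446.8 g


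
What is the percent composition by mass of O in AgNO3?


M(AgNO3) = 1×107.87 + 1×14.01 + 3×16.0 = 169.88 g/mol
Mass of O = 3 × 16.0 = 48.00 g/mol
% O = 48.00/169.88 × 100 = 28.26%

28.26%


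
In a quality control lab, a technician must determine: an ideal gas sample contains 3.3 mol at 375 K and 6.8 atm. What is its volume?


PV = nRT  (R = 0.08206 L·atm/(mol·K))
V = nRT/P = 3.3×0.08206×375/6.8
= 14.934 L

14.934 L


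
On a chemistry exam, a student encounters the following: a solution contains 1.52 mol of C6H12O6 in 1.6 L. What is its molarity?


M = n/V = 1.52/1.6 = 0.950 mol/L

0.950 M


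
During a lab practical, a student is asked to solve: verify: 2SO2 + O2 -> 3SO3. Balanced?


Equation: 2SO2 + O2 -> 3SO3
Check atoms: O: 6≠9, S: 2≠3
Not balanced

No, not balanced


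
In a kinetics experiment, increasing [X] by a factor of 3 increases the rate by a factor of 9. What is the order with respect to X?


rate ∝ [X]^n
3^n = 9 → n = 2
Order in X: 2

2


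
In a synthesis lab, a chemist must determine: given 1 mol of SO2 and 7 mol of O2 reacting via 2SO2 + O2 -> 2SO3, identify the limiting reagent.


Mole ratio available / coefficient:
  SO2: 1/2 = 0.500
  O2: 7/1 = 7.000
Smaller ratio is limiting.

SO2


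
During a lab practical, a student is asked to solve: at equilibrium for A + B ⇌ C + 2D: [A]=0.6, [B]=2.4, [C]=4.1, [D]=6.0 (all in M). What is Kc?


Kc = [C][D]^2/([A][B])
= (4.1^1 × 6.0^2)/(0.6^1 × 2.4^1)
= 147.6/1.44
= 102.5

102.5


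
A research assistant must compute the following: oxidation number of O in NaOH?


O is usually -2
Oxidation number: -2

-2


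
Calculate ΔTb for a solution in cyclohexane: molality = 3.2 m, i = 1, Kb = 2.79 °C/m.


ΔTb = Kb × m × i
= 2.79 × 3.2 × 1
= 8.928 °C

8.928 °C


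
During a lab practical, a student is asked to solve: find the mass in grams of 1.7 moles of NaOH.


M(NaOH) = 40.0 g/mol
mass = n × M = 1.7 × 40.0 = 68.00 g

68.00 g


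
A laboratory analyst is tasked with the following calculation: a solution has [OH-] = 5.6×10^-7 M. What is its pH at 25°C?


pOH = -log10([OH-]) = -log10(5.6×10^-7)
= 7 - log10(5.6) = 6.25
pH = 14 - pOH = 14 - 6.25 = 7.75

7.75


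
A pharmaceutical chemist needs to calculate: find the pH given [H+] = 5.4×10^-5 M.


pH = -log10([H+]) = -log10(5.4×10^-5)
= 5 - log10(5.4)
= 5 - 0.73
= 4.27

4.27


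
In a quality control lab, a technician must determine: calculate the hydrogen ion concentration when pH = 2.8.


[H+] = 10^(-pH) = 10^(-2.8)
= 1.58×10^-3 M

1.58×10^-3 M


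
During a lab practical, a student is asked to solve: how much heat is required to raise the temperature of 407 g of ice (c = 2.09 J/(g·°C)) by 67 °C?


q = mcΔT = 407 × 2.09 × 67
= 56992.21 J

56992.21 J


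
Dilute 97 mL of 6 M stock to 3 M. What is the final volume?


C1V1 = C2V2
6 × 97 = 3 × V2
V2 = 582/3 = 194.0 mL

194.0 mL


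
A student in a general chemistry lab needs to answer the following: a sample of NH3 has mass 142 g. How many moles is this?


M(NH3) = 17.03 g/mol
n = mass/M = 142/17.03 = 8.3382 mol

8.3382 mol


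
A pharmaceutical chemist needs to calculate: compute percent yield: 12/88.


% yield = actual/theoretical × 100
= 12/88 × 100
= 13.64%

13.64%


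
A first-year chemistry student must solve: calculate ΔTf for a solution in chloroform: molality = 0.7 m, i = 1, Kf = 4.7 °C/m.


ΔTf = Kf × m × i
= 4.7 × 0.7 × 1
= 3.29 °C

3.29 °C


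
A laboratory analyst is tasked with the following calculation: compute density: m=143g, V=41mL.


ρ = mass/volume
= 143/41
= 3.488 g/mL

3.488 g/mL


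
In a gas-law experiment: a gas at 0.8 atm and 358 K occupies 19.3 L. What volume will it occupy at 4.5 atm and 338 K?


P1V1/T1 = P2V2/T2
V2 = P1V1T2/(T1P2)
= 0.8×19.3×338/(358×4.5)
= 3.239 L

3.239 L


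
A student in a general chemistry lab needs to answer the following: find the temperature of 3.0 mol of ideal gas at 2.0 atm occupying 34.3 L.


PV = nRT  (R = 0.08206 L·atm/(mol·K))
T = PV/(nR) = 2.0×34.3/(3.0×0.08206)
= 68.60/0.246180
= 278.66 K

278.66 K


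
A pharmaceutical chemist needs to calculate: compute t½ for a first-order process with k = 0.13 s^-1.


t½ = ln2/k = 0.693147/(0.13 s^-1)
= 5.332 s

5.332 s


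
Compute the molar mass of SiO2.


M(SiO2) = 1×28.09 + 2×16.0
= 28.09 + 32.0
= 60.09 g/mol

60.09 g/mol


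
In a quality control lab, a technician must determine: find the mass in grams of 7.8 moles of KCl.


M(KCl) = 74.55 g/mol
mass = n × M = 7.8 × 74.55 = 581.49 g

581.49 g


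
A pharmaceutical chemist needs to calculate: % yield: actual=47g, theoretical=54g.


% yield = actual/theoretical × 100
= 47/54 × 100
= 87.04%

87.04%


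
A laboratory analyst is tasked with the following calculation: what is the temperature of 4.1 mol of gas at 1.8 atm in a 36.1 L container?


PV = nRT  (R = 0.08206 L·atm/(mol·K))
T = PV/(nR) = 1.8×36.1/(4.1×0.08206)
= 64.98/0.336446
= 193.14 K

193.14 K


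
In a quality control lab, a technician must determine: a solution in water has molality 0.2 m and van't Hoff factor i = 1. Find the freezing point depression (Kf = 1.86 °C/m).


ΔTf = Kf × m × i
= 1.86 × 0.2 × 1
= 0.372 °C

0.372 °C


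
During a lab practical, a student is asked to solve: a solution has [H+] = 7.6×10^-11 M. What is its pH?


pH = -log10([H+]) = -log10(7.6×10^-11)
= 11 - log10(7.6)
= 11 - 0.88
= 10.12

10.12


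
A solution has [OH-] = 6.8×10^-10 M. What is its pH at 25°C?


pOH = -log10([OH-]) = -log10(6.8×10^-10)
= 10 - log10(6.8) = 9.17
pH = 14 - pOH = 14 - 9.17 = 4.83

4.83


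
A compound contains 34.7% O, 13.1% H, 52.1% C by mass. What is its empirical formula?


Assume 100 g sample. Moles of each element:
  O: 34.7/16.0 = 2.169 mol
  H: 13.1/1.008 = 12.996 mol
  C: 52.1/12.01 = 4.338 mol
Divide by smallest (2.169):
  O: 2.169/2.169 = 1.0
  H: 12.996/2.169 = 5.99
  C: 4.338/2.169 = 2.0
Empirical formula: C2H6O

C2H6O


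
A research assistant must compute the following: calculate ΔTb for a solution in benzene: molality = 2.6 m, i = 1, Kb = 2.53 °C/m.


ΔTb = Kb × m × i
= 2.53 × 2.6 × 1
= 6.578 °C

6.578 °C


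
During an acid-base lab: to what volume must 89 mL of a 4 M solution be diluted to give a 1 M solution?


C1V1 = C2V2
4 × 89 = 1 × V2
V2 = 356/1 = 356.0 mL

356.0 mL


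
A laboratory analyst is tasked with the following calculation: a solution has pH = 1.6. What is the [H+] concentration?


[H+] = 10^(-pH) = 10^(-1.6)
= 2.51×10^-2 M

2.51×10^-2 M


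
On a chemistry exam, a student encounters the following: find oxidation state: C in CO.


x + (-2) = 0, so x = +2
Oxidation number: +2

+2


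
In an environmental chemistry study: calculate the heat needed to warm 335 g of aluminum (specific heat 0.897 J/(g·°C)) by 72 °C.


q = mcΔT = 335 × 0.897 × 72
= 21635.64 J

21635.64 J


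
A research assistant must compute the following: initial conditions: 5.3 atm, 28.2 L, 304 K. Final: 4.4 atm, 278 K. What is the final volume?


P1V1/T1 = P2V2/T2
V2 = P1V1T2/(T1P2)
= 5.3×28.2×278/(304×4.4)
= 31.063 L

31.063 L


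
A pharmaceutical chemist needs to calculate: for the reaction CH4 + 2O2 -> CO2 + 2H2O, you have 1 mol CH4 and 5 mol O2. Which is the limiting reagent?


Mole ratio available / coefficient:
  CH4: 1/1 = 1.000
  O2: 5/2 = 2.500
Smaller ratio is limiting.

CH4


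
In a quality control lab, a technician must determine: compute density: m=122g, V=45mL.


ρ = mass/volume
= 122/45
= 2.711 g/mL

2.711 g/mL


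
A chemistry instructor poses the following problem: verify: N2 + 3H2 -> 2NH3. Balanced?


Equation: N2 + 3H2 -> 2NH3
Check atoms: H: 6=6, N: 2=2
Balanced

Yes, balanced


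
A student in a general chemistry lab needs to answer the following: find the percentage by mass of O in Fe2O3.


M(Fe2O3) = 2×55.85 + 3×16.0 = 159.70 g/mol
Mass of O = 3 × 16.0 = 48.00 g/mol
% O = 48.00/159.70 × 100 = 30.06%

30.06%


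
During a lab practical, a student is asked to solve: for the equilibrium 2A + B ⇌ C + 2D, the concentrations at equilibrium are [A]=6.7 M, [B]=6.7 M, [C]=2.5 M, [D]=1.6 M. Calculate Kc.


Kc = [C][D]^2/([A]^2[B])
= (2.5^1 × 1.6^2)/(6.7^2 × 6.7^1)
= 6.4/300.763
= 0.02128

0.02128


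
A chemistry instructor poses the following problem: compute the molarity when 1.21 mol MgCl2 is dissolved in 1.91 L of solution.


M = n/V = 1.21/1.91 = 0.634 mol/L

0.634 M


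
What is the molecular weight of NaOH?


M(NaOH) = 1×22.99 + 1×16.0 + 1×1.008
= 22.99 + 16.0 + 1.01
= 40.0 g/mol

40.0 g/mol


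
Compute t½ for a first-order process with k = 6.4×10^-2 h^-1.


t½ = ln2/k = 0.693147/(6.4×10^-2 h^-1)
= 10.83 h

10.83 h


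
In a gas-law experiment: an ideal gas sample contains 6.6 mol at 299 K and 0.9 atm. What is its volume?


PV = nRT  (R = 0.08206 L·atm/(mol·K))
V = nRT/P = 6.6×0.08206×299/0.9
= 179.93 L

179.93 L


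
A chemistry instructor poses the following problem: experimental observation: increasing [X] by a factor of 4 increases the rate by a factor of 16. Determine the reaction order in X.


rate ∝ [X]^n
4^n = 16 → n = 2
Order in X: 2

2


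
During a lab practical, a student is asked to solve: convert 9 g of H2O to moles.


M(H2O) = 18.02 g/mol
n = mass/M = 9/18.02 = 0.4994 mol

0.4994 mol


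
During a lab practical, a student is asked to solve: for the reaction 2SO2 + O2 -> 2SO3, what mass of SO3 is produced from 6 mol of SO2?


Mole ratio SO3:SO2 = 2:2
n(SO3) = 6 × 2/2 = 6.000 mol
mass = 6.000 × 80.07 = 480.42 g

480.42 g


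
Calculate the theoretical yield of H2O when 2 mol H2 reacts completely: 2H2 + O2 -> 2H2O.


Mole ratio H2O:H2 = 2:2
n(H2O) = 2 × 2/2 = 2.000 mol
mass = 2.000 × 18.02 = 36.04 g

36.04 g


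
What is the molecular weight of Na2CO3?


M(Na2CO3) = 2×22.99 + 1×12.01 + 3×16.0
= 45.98 + 12.01 + 48.0
= 105.99 g/mol

105.99 g/mol


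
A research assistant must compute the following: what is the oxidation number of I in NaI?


halide: -1
Oxidation number: -1

-1


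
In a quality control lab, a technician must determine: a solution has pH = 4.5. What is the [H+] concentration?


[H+] = 10^(-pH) = 10^(-4.5)
= 3.16×10^-5 M

3.16×10^-5 M


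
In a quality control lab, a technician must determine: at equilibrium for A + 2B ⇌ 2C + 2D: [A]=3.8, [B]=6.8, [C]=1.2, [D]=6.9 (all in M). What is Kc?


Kc = [C]^2[D]^2/([A][B]^2)
= (1.2^2 × 6.9^2)/(3.8^1 × 6.8^2)
= 68.5584/175.712
= 0.3902

0.3902


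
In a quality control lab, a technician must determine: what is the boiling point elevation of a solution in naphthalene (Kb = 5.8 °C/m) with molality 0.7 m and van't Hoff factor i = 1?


ΔTb = Kb × m × i
= 5.8 × 0.7 × 1
= 4.06 °C

4.06 °C


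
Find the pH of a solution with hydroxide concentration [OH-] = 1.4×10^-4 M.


pOH = -log10([OH-]) = -log10(1.4×10^-4)
= 4 - log10(1.4) = 3.85
pH = 14 - pOH = 14 - 3.85 = 10.15

10.15


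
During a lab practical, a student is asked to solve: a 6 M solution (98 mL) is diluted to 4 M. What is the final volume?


C1V1 = C2V2
6 × 98 = 4 × V2
V2 = 588/4 = 147.0 mL

147.0 mL


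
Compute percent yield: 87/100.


% yield = actual/theoretical × 100
= 87/100 × 100
= 87.0%

87.0%


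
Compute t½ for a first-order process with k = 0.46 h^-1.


t½ = ln2/k = 0.693147/(0.46 h^-1)
= 1.507 h

1.507 h


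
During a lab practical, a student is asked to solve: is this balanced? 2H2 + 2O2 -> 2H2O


Equation: 2H2 + 2O2 -> 2H2O
Check atoms: H: 4=4, O: 4≠2
Not balanced

No, not balanced


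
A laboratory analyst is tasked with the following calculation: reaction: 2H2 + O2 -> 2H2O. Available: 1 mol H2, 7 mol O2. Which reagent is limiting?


Mole ratio available / coefficient:
  H2: 1/2 = 0.500
  O2: 7/1 = 7.000
Smaller ratio is limiting.

H2


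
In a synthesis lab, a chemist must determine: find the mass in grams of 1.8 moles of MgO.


M(MgO) = 40.31 g/mol
mass = n × M = 1.8 × 40.31 = 72.56 g

72.56 g


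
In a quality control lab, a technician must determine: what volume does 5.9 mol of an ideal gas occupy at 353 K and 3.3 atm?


PV = nRT  (R = 0.08206 L·atm/(mol·K))
V = nRT/P = 5.9×0.08206×353/3.3
= 51.79 L

51.79 L


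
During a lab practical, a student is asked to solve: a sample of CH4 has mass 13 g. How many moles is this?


M(CH4) = 16.04 g/mol
n = mass/M = 13/16.04 = 0.8105 mol

0.8105 mol


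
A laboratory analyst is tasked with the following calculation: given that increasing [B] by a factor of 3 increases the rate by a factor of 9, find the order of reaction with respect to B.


rate ∝ [B]^n
3^n = 9 → n = 2
Order in B: 2

2


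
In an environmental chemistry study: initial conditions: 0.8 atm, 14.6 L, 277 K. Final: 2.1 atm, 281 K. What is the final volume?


P1V1/T1 = P2V2/T2
V2 = P1V1T2/(T1P2)
= 0.8×14.6×281/(277×2.1)
= 5.642 L

5.642 L


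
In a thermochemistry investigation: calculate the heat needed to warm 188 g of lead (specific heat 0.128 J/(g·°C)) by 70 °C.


q = mcΔT = 188 × 0.128 × 70
= 1684.48 J

1684.48 J


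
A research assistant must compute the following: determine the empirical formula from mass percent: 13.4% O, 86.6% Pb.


Assume 100 g sample. Moles of each element:
  O: 13.4/16.0 = 0.838 mol
  Pb: 86.6/207.2 = 0.418 mol
Divide by smallest (0.418):
  O: 0.838/0.418 = 2.0
  Pb: 0.418/0.418 = 1.0
Empirical formula: PbO2

PbO2


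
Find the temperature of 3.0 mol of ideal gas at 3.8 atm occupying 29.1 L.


PV = nRT  (R = 0.08206 L·atm/(mol·K))
T = PV/(nR) = 3.8×29.1/(3.0×0.08206)
= 110.58/0.246180
= 449.18 K

449.18 K


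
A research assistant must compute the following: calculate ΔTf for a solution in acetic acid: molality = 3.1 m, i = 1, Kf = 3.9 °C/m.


ΔTf = Kf × m × i
= 3.9 × 3.1 × 1
= 12.09 °C

12.09 °C


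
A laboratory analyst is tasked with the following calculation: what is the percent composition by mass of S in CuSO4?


M(CuSO4) = 1×63.55 + 1×32.07 + 4×16.0 = 159.62 g/mol
Mass of S = 1 × 32.07 = 32.07 g/mol
% S = 32.07/159.62 × 100 = 20.09%

20.09%


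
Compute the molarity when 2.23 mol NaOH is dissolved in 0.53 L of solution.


M = n/V = 2.23/0.53 = 4.208 mol/L

4.208 M


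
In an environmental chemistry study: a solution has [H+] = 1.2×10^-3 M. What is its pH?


pH = -log10([H+]) = -log10(1.2×10^-3)
= 3 - log10(1.2)
= 3 - 0.08
= 2.92

2.92


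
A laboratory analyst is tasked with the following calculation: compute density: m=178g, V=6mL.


ρ = mass/volume
= 178/6
= 29.667 g/mL

29.667 g/mL


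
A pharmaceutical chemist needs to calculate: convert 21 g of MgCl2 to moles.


M(MgCl2) = 95.21 g/mol
n = mass/M = 21/95.21 = 0.2206 mol

0.2206 mol


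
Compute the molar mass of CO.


M(CO) = 1×12.01 + 1×16.0
= 12.01 + 16.0
= 28.01 g/mol

28.01 g/mol


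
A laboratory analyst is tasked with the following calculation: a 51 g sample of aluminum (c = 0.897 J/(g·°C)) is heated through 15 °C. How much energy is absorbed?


q = mcΔT = 51 × 0.897 × 15
= 686.21 J

686.21 J


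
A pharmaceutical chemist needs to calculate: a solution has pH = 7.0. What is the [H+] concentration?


[H+] = 10^(-pH) = 10^(-7.0)
= 1.0×10^-7 M

1.0×10^-7 M


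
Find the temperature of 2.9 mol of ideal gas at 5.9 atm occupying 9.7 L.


PV = nRT  (R = 0.08206 L·atm/(mol·K))
T = PV/(nR) = 5.9×9.7/(2.9×0.08206)
= 57.23/0.237974
= 240.49 K

240.49 K


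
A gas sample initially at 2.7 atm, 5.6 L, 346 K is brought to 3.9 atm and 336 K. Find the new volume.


P1V1/T1 = P2V2/T2
V2 = P1V1T2/(T1P2)
= 2.7×5.6×336/(346×3.9)
= 3.765 L

3.765 L


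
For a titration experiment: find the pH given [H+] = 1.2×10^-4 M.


pH = -log10([H+]) = -log10(1.2×10^-4)
= 4 - log10(1.2)
= 4 - 0.08
= 3.92

3.92


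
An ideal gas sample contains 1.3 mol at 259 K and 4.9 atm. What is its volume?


PV = nRT  (R = 0.08206 L·atm/(mol·K))
V = nRT/P = 1.3×0.08206×259/4.9
= 5.639 L

5.639 L


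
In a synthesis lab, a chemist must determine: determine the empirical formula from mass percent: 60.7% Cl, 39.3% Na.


Assume 100 g sample. Moles of each element:
  Cl: 60.7/35.45 = 1.712 mol
  Na: 39.3/22.99 = 1.709 mol
Divide by smallest (1.709):
  Cl: 1.712/1.709 = 1.0
  Na: 1.709/1.709 = 1.0
Empirical formula: NaCl

NaCl


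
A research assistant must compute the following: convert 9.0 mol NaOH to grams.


M(NaOH) = 40.0 g/mol
mass = n × M = 9.0 × 40.0 = 360.00 g

360.00 g


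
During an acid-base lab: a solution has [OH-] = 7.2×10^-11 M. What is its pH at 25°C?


pOH = -log10([OH-]) = -log10(7.2×10^-11)
= 11 - log10(7.2) = 10.14
pH = 14 - pOH = 14 - 10.14 = 3.86

3.86


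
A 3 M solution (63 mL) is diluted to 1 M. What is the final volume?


C1V1 = C2V2
3 × 63 = 1 × V2
V2 = 189/1 = 189.0 mL

189.0 mL


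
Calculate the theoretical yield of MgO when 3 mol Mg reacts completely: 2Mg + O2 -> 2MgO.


Mole ratio MgO:Mg = 2:2
n(MgO) = 3 × 2/2 = 3.000 mol
mass = 3.000 × 40.31 = 120.93 g

120.93 g


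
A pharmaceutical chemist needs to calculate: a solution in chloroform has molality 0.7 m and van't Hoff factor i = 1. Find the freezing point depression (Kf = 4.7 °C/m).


ΔTf = Kf × m × i
= 4.7 × 0.7 × 1
= 3.29 °C

3.29 °C


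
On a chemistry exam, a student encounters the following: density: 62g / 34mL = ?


ρ = mass/volume
= 62/34
= 1.824 g/mL

1.824 g/mL


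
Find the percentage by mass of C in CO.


M(CO) = 1×12.01 + 1×16.0 = 28.01 g/mol
Mass of C = 1 × 12.01 = 12.01 g/mol
% C = 12.01/28.01 × 100 = 42.88%

42.88%


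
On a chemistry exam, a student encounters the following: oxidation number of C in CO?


x + (-2) = 0, so x = +2
Oxidation number: +2

+2


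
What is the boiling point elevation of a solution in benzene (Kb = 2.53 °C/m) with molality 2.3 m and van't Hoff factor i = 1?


ΔTb = Kb × m × i
= 2.53 × 2.3 × 1
= 5.819 °C

5.819 °C


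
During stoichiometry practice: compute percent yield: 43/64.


% yield = actual/theoretical × 100
= 43/64 × 100
= 67.19%

67.19%


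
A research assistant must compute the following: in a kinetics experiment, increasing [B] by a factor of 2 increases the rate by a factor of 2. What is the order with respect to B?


rate ∝ [B]^n
2^n = 2 → n = 1
Order in B: 1

1


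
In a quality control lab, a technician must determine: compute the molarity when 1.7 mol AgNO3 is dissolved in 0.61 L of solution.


M = n/V = 1.7/0.61 = 2.787 mol/L

2.787 M


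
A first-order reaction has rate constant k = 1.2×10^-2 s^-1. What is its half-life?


t½ = ln2/k = 0.693147/(1.2×10^-2 s^-1)
= 57.76 s

57.76 s


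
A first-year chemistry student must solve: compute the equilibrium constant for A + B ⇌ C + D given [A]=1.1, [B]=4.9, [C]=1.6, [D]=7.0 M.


Kc = [C][D]/([A][B])
= (1.6^1 × 7.0^1)/(1.1^1 × 4.9^1)
= 11.2/5.39
= 2.078

2.078


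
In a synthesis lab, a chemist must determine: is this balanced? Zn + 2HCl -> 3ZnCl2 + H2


Equation: Zn + 2HCl -> 3ZnCl2 + H2
Check atoms: Cl: 2≠6, H: 2=2, Zn: 1≠3
Not balanced

No, not balanced


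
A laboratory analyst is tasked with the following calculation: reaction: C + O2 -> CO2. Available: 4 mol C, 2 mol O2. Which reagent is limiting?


Mole ratio available / coefficient:
  C: 4/1 = 4.000
  O2: 2/1 = 2.000
Smaller ratio is limiting.

O2


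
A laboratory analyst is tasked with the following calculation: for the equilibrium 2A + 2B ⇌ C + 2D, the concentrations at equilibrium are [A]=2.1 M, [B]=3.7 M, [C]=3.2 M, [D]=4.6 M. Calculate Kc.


Kc = [C][D]^2/([A]^2[B]^2)
= (3.2^1 × 4.6^2)/(2.1^2 × 3.7^2)
= 67.712/60.3729
= 1.122

1.122


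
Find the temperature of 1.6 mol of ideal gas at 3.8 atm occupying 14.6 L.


PV = nRT  (R = 0.08206 L·atm/(mol·K))
T = PV/(nR) = 3.8×14.6/(1.6×0.08206)
= 55.48/0.131296
= 422.56 K

422.56 K


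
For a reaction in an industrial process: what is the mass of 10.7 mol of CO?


M(CO) = 28.01 g/mol
mass = n × M = 10.7 × 28.01 = 299.71 g

299.71 g


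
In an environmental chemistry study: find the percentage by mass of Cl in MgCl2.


M(MgCl2) = 1×24.31 + 2×35.45 = 95.21 g/mol
Mass of Cl = 2 × 35.45 = 70.90 g/mol
% Cl = 70.90/95.21 × 100 = 74.47%

74.47%


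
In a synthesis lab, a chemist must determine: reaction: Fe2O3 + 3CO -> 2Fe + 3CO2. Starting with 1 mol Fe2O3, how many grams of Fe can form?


Mole ratio Fe:Fe2O3 = 2:1
n(Fe) = 1 × 2/1 = 2.000 mol
mass = 2.000 × 55.85 = 111.7 g

111.7 g


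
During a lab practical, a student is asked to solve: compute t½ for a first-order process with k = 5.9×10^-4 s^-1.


t½ = ln2/k = 0.693147/(5.9×10^-4 s^-1)
= 1175 s

1175 s


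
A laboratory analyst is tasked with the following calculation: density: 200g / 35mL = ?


ρ = mass/volume
= 200/35
= 5.714 g/mL

5.714 g/mL


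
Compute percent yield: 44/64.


% yield = actual/theoretical × 100
= 44/64 × 100
= 68.75%

68.75%


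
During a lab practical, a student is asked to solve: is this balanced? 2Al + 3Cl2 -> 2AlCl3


Equation: 2Al + 3Cl2 -> 2AlCl3
Check atoms: Al: 2=2, Cl: 6=6
Balanced

Yes, balanced


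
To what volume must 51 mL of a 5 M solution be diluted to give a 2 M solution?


C1V1 = C2V2
5 × 51 = 2 × V2
V2 = 255/2 = 127.5 mL

127.5 mL


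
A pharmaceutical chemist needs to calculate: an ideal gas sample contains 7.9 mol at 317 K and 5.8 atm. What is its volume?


PV = nRT  (R = 0.08206 L·atm/(mol·K))
V = nRT/P = 7.9×0.08206×317/5.8
= 35.432 L

35.432 L


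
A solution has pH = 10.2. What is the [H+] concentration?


[H+] = 10^(-pH) = 10^(-10.2)
= 6.31×10^-11 M

6.31×10^-11 M


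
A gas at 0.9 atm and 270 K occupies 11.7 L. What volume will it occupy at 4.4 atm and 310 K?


P1V1/T1 = P2V2/T2
V2 = P1V1T2/(T1P2)
= 0.9×11.7×310/(270×4.4)
= 2.748 L

2.748 L


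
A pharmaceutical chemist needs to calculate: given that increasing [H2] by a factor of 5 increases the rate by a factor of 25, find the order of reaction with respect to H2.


rate ∝ [H2]^n
5^n = 25 → n = 2
Order in H2: 2

2


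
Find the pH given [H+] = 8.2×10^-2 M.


pH = -log10([H+]) = -log10(8.2×10^-2)
= 2 - log10(8.2)
= 2 - 0.91
= 1.09

1.09


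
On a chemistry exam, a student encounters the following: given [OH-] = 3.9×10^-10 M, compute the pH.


pOH = -log10([OH-]) = -log10(3.9×10^-10)
= 10 - log10(3.9) = 9.41
pH = 14 - pOH = 14 - 9.41 = 4.59

4.59


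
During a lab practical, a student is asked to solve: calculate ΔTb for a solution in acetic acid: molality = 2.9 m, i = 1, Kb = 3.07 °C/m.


ΔTb = Kb × m × i
= 3.07 × 2.9 × 1
= 8.903 °C

8.903 °C


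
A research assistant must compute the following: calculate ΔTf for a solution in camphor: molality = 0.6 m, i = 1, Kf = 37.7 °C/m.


ΔTf = Kf × m × i
= 37.7 × 0.6 × 1
= 22.62 °C

22.62 °C


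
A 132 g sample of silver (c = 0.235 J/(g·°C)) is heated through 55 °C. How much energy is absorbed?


q = mcΔT = 132 × 0.235 × 55
= 1706.10 J

1706.10 J


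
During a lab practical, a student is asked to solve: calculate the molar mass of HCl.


M(HCl) = 1×1.008 + 1×35.45
= 1.01 + 35.45
= 36.46 g/mol

36.46 g/mol


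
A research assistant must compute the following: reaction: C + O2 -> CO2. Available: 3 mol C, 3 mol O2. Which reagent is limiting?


Mole ratio available / coefficient:
  C: 3/1 = 3.000
  O2: 3/1 = 3.000
Smaller ratio is limiting.

neither (stoichiometric); C and O2 are fully consumed


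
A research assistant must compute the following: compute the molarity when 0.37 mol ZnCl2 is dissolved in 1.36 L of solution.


M = n/V = 0.37/1.36 = 0.272 mol/L

0.272 M


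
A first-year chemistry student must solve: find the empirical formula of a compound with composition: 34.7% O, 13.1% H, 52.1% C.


Assume 100 g sample. Moles of each element:
  O: 34.7/16.0 = 2.169 mol
  H: 13.1/1.008 = 12.996 mol
  C: 52.1/12.01 = 4.338 mol
Divide by smallest (2.169):
  O: 2.169/2.169 = 1.0
  H: 12.996/2.169 = 5.99
  C: 4.338/2.169 = 2.0
Empirical formula: C2H6O

C2H6O


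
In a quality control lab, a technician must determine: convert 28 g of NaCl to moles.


M(NaCl) = 58.44 g/mol
n = mass/M = 28/58.44 = 0.4791 mol

0.4791 mol


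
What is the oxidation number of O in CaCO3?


O is usually -2
Oxidation number: -2

-2


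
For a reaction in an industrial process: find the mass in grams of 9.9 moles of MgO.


M(MgO) = 40.31 g/mol
mass = n × M = 9.9 × 40.31 = 399.07 g

399.07 g


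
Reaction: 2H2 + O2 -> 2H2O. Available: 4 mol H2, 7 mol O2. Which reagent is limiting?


Mole ratio available / coefficient:
  H2: 4/2 = 2.000
  O2: 7/1 = 7.000
Smaller ratio is limiting.

H2


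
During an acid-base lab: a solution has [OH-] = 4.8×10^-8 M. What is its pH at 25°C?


pOH = -log10([OH-]) = -log10(4.8×10^-8)
= 8 - log10(4.8) = 7.32
pH = 14 - pOH = 14 - 7.32 = 6.68

6.68


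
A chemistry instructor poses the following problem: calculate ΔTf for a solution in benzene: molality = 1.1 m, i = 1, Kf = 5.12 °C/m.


ΔTf = Kf × m × i
= 5.12 × 1.1 × 1
= 5.632 °C

5.632 °C


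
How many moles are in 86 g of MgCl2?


M(MgCl2) = 95.21 g/mol
n = mass/M = 86/95.21 = 0.9033 mol

0.9033 mol


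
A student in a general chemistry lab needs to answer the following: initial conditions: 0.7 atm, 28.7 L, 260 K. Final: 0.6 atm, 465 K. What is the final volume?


P1V1/T1 = P2V2/T2
V2 = P1V1T2/(T1P2)
= 0.7×28.7×465/(260×0.6)
= 59.884 L

59.884 L


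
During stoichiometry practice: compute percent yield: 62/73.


% yield = actual/theoretical × 100
= 62/73 × 100
= 84.93%

84.93%


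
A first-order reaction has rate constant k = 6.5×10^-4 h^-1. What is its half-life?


t½ = ln2/k = 0.693147/(6.5×10^-4 h^-1)
= 1066 h

1066 h


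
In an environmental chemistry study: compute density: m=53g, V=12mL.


ρ = mass/volume
= 53/12
= 4.417 g/mL

4.417 g/mL


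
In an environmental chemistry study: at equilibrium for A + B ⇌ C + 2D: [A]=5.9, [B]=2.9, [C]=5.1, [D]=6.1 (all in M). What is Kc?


Kc = [C][D]^2/([A][B])
= (5.1^1 × 6.1^2)/(5.9^1 × 2.9^1)
= 189.771/17.11
= 11.09

11.09


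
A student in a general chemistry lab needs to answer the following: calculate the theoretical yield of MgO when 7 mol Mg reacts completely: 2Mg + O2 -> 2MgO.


Mole ratio MgO:Mg = 2:2
n(MgO) = 7 × 2/2 = 7.000 mol
mass = 7.000 × 40.31 = 282.17 g

282.17 g


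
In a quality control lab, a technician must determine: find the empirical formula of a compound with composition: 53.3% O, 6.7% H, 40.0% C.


Assume 100 g sample. Moles of each element:
  O: 53.3/16.0 = 3.331 mol
  H: 6.7/1.008 = 6.647 mol
  C: 40.0/12.01 = 3.331 mol
Divide by smallest (3.331):
  O: 3.331/3.331 = 1.0
  H: 6.647/3.331 = 2.0
  C: 3.331/3.331 = 1.0
Empirical formula: CH2O

CH2O


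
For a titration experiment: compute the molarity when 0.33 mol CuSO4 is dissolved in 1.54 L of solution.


M = n/V = 0.33/1.54 = 0.214 mol/L

0.214 M


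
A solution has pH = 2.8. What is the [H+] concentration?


[H+] = 10^(-pH) = 10^(-2.8)
= 1.58×10^-3 M

1.58×10^-3 M


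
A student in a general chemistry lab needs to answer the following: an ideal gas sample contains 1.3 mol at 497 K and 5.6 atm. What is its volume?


PV = nRT  (R = 0.08206 L·atm/(mol·K))
V = nRT/P = 1.3×0.08206×497/5.6
= 9.468 L

9.468 L


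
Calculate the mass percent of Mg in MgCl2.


M(MgCl2) = 1×24.31 + 2×35.45 = 95.21 g/mol
Mass of Mg = 1 × 24.31 = 24.31 g/mol
% Mg = 24.31/95.21 × 100 = 25.53%

25.53%


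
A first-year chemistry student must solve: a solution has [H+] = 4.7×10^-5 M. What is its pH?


pH = -log10([H+]) = -log10(4.7×10^-5)
= 5 - log10(4.7)
= 5 - 0.67
= 4.33

4.33


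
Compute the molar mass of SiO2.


M(SiO2) = 1×28.09 + 2×16.0
= 28.09 + 32.0
= 60.09 g/mol

60.09 g/mol


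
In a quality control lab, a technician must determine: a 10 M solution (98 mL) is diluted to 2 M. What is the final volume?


C1V1 = C2V2
10 × 98 = 2 × V2
V2 = 980/2 = 490.0 mL

490.0 mL


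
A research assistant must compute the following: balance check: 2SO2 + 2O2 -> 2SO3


Equation: 2SO2 + 2O2 -> 2SO3
Check atoms: O: 8≠6, S: 2=2
Not balanced

No, not balanced


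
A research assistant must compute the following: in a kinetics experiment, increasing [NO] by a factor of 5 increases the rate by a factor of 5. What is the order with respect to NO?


rate ∝ [NO]^n
5^n = 5 → n = 1
Order in NO: 1

1


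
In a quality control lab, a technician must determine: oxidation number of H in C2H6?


H is +1 with nonmetals
Oxidation number: +1

+1


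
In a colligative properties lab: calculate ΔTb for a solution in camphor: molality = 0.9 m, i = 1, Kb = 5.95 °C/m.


ΔTb = Kb × m × i
= 5.95 × 0.9 × 1
= 5.355 °C

5.355 °C


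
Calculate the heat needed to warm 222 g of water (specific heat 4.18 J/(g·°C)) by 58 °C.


q = mcΔT = 222 × 4.18 × 58
= 53821.68 J

53821.68 J


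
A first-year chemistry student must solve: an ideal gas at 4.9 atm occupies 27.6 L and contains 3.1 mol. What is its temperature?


PV = nRT  (R = 0.08206 L·atm/(mol·K))
T = PV/(nR) = 4.9×27.6/(3.1×0.08206)
= 135.24/0.254386
= 531.63 K

531.63 K


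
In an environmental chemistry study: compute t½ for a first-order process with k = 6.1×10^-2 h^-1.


t½ = ln2/k = 0.693147/(6.1×10^-2 h^-1)
= 11.36 h

11.36 h


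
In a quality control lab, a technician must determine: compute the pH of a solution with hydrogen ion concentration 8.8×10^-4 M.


pH = -log10([H+]) = -log10(8.8×10^-4)
= 4 - log10(8.8)
= 4 - 0.94
= 3.06

3.06


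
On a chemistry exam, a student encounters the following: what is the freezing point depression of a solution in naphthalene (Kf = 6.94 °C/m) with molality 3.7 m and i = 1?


ΔTf = Kf × m × i
= 6.94 × 3.7 × 1
= 25.678 °C

25.678 °C


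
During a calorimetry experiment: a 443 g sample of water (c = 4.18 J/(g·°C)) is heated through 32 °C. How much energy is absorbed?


q = mcΔT = 443 × 4.18 × 32
= 59255.68 J

59255.68 J


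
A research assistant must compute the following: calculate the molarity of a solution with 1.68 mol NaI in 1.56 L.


M = n/V = 1.68/1.56 = 1.077 mol/L

1.077 M


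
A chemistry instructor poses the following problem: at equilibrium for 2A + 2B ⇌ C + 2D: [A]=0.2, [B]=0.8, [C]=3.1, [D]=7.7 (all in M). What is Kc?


Kc = [C][D]^2/([A]^2[B]^2)
= (3.1^1 × 7.7^2)/(0.2^2 × 0.8^2)
= 183.799/0.0256
= 7180

7180


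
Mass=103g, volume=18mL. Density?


ρ = mass/volume
= 103/18
= 5.722 g/mL

5.722 g/mL


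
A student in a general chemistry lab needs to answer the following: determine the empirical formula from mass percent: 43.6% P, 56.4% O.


Assume 100 g sample. Moles of each element:
  P: 43.6/30.97 = 1.408 mol
  O: 56.4/16.0 = 3.525 mol
Divide by smallest (1.408):
  P: 1.408/1.408 = 1.0
  O: 3.525/1.408 = 2.5
Multiply all ratios by 2 to obtain whole numbers.
Empirical formula: P2O5

P2O5


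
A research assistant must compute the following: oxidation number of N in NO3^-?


x + 3(-2) = -1, so x = +5
Oxidation number: +5

+5


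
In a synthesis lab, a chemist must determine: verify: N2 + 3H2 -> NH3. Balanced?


Equation: N2 + 3H2 -> NH3
Check atoms: H: 6≠3, N: 2≠1
Not balanced

No, not balanced


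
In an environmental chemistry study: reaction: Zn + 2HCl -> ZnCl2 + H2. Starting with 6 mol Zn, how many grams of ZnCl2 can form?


Mole ratio ZnCl2:Zn = 1:1
n(ZnCl2) = 6 × 1/1 = 6.000 mol
mass = 6.000 × 136.28 = 817.68 g

817.68 g
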